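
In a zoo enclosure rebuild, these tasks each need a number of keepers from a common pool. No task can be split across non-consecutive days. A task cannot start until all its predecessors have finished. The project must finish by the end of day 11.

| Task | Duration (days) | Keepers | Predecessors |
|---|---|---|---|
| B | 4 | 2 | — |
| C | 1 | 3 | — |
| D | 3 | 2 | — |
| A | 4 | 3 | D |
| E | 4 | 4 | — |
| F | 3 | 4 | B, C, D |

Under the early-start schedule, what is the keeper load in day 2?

At early start, day 2 has: B, D, E.
Demand: 2 + 2 + 4 = 8.

8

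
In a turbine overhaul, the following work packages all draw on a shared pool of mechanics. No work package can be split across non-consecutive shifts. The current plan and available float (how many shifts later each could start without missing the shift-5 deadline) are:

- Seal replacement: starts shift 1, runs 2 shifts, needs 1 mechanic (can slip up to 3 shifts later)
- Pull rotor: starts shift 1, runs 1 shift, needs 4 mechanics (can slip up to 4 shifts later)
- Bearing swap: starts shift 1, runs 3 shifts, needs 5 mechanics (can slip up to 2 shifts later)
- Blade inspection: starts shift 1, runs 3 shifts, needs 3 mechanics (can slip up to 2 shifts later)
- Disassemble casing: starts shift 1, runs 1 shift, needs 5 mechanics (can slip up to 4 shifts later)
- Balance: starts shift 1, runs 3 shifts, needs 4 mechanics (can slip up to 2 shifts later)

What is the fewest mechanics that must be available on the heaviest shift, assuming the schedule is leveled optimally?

12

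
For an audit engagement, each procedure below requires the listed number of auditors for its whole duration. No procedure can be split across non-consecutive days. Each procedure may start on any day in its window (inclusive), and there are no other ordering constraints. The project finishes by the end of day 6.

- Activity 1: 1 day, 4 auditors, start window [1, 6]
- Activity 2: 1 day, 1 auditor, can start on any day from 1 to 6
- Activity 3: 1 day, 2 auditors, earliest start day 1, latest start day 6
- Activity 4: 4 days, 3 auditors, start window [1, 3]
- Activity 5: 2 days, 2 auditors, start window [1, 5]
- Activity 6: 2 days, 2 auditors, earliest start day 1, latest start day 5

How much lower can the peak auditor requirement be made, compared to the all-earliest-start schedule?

9

Early-start peak: d1:14  d2:7  d3:3  d4:3  d5:0  d6:0 ⇒ 14.
Leveled (Activity 1@1, Activity 2@1, Activity 3@2, Activity 4@2, Activity 5@3, Activity 6@5): d1:5  d2:5  d3:5  d4:5  d5:5  d6:2 ⇒ 5.
Reduction 14 − 5 = 9.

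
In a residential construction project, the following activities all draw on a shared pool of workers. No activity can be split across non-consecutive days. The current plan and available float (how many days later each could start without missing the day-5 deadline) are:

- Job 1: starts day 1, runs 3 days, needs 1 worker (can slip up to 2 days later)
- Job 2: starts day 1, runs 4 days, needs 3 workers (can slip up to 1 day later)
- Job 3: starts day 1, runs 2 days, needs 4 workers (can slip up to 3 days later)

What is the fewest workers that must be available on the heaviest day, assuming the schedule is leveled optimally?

7

Early-start (Job 1@1, Job 2@1, Job 3@1) gives peak 8: d1:8  d2:8  d3:4  d4:3  d5:0.
Shift Job 3→4.
Schedule Job 1@1, Job 2@1, Job 3@4: d1:4  d2:4  d3:4  d4:7  d5:4 — peak 7.
No arrangement of the 24 feasible schedules does better.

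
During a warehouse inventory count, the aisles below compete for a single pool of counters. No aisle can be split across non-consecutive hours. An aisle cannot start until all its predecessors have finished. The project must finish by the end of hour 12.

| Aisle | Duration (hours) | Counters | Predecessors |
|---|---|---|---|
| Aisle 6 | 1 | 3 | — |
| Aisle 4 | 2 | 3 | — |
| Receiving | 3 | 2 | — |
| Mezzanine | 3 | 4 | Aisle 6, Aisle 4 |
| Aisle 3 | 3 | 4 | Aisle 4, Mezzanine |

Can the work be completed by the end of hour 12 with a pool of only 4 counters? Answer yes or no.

Schedule Aisle 6@1, Aisle 4@2, Receiving@4, Mezzanine@7, Aisle 3@10: h1:3  h2:3  h3:3  h4:2  h5:2  h6:2  h7:4  h8:4  h9:4  h10:4  h11:4  h12:4 — peak 4 ≤ 4.

yes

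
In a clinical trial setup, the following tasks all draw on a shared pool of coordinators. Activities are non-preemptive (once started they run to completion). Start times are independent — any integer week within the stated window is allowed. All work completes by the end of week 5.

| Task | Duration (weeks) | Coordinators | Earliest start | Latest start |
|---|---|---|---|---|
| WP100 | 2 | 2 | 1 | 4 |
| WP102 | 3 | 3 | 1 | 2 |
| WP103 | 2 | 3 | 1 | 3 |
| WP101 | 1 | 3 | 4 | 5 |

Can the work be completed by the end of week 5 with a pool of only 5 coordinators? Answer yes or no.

The minimum achievable peak is 6; 5 < 6, so no feasible schedule stays within the cap.

no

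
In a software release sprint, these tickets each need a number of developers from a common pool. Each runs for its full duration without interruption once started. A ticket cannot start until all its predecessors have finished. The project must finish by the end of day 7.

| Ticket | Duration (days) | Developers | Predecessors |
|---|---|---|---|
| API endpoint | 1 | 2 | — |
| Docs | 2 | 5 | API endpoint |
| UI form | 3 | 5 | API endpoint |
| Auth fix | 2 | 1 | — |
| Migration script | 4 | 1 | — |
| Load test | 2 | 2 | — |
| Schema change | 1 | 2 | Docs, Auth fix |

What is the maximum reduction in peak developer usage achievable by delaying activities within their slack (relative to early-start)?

7

Early-start peak: d1:6  d2:14  d3:11  d4:8  d5:0  d6:0  d7:0 ⇒ 14.
Leveled (API endpoint@1, Docs@2, UI form@4, Auth fix@1, Migration script@1, Load test@5, Schema change@7): d1:4  d2:7  d3:6  d4:6  d5:7  d6:7  d7:2 ⇒ 7.
Reduction 14 − 7 = 7.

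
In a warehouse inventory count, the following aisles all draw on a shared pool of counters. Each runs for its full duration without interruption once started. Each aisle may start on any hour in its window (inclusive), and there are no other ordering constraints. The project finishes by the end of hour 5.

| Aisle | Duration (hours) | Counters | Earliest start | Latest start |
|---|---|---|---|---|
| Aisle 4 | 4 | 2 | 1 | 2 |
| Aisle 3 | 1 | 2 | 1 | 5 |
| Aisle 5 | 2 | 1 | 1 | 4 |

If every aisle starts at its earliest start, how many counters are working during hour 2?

3

At early start, hour 2 has: Aisle 4, Aisle 5.
Demand: 2 + 1 = 3.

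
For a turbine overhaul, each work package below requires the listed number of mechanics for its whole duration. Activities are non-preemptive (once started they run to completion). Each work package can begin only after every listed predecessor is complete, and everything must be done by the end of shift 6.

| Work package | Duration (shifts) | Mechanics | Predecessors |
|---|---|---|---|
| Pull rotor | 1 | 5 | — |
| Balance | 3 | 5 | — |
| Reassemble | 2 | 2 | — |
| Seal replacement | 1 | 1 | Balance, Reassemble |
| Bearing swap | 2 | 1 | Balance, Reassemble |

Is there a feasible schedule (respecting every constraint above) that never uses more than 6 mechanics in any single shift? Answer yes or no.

The minimum achievable peak is 7; 6 < 7, so no feasible schedule stays within the cap.

no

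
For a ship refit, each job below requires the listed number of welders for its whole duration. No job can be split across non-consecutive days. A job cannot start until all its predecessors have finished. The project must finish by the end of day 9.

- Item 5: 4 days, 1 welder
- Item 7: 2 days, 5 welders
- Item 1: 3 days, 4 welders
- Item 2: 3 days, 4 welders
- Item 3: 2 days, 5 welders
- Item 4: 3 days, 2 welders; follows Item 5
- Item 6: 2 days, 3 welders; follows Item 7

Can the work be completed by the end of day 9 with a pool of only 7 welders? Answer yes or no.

no

The minimum achievable peak is 8; 7 < 8, so no feasible schedule stays within the cap.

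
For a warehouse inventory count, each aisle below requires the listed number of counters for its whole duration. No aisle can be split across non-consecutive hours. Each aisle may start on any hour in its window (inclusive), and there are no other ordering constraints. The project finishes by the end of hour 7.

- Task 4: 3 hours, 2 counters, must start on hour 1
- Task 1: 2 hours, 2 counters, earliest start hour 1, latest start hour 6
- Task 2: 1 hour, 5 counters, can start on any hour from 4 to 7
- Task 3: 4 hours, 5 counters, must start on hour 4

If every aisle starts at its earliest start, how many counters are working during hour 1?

4

At early start, hour 1 has: Task 4, Task 1.
Demand: 2 + 2 = 4.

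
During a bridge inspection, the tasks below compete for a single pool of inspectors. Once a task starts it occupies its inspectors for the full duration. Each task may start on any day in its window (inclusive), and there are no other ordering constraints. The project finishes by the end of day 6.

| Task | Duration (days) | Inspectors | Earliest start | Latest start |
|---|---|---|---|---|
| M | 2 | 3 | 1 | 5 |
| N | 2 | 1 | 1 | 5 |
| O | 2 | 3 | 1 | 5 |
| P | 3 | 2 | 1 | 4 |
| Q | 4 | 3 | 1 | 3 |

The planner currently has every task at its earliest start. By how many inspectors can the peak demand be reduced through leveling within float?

Early-start peak: d1:12  d2:12  d3:5  d4:3  d5:0  d6:0 ⇒ 12.
Leveled (M@1, N@1, O@4, P@1, Q@3): d1:6  d2:6  d3:5  d4:6  d5:6  d6:3 ⇒ 6.
Reduction 12 − 6 = 6.

6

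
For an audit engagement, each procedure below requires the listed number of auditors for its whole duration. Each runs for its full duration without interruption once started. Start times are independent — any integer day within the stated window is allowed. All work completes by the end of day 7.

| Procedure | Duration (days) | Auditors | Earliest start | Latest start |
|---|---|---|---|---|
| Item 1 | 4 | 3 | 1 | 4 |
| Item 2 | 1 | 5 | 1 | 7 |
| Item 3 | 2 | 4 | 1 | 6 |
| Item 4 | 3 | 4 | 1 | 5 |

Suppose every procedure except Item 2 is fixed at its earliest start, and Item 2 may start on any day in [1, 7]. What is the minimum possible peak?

11

Item 2@1: d1:16  d2:11  d3:7  d4:3  d5:0  d6:0  d7:0 → peak 16
Item 2@2: d1:11  d2:16  d3:7  d4:3  d5:0  d6:0  d7:0 → peak 16
Item 2@3: d1:11  d2:11  d3:12  d4:3  d5:0  d6:0  d7:0 → peak 12
Item 2@4: d1:11  d2:11  d3:7  d4:8  d5:0  d6:0  d7:0 → peak 11
Item 2@5: d1:11  d2:11  d3:7  d4:3  d5:5  d6:0  d7:0 → peak 11
Item 2@6: d1:11  d2:11  d3:7  d4:3  d5:0  d6:5  d7:0 → peak 11
Item 2@7: d1:11  d2:11  d3:7  d4:3  d5:0  d6:0  d7:5 → peak 11
Best is Item 2@4, peak 11.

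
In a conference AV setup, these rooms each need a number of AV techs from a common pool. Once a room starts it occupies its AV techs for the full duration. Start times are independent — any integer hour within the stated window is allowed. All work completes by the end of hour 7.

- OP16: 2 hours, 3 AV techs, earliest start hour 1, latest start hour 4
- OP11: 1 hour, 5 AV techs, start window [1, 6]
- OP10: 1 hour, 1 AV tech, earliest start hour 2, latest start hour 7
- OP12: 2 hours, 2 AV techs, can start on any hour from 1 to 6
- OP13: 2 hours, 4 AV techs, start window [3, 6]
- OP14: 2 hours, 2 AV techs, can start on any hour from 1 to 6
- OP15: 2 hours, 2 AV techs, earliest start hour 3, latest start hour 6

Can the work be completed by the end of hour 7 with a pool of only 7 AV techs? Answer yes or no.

Schedule OP16@1, OP11@3, OP10@4, OP12@1, OP13@4, OP14@6, OP15@6: h1:5  h2:5  h3:5  h4:5  h5:4  h6:4  h7:4 — peak 5 ≤ 7.

yes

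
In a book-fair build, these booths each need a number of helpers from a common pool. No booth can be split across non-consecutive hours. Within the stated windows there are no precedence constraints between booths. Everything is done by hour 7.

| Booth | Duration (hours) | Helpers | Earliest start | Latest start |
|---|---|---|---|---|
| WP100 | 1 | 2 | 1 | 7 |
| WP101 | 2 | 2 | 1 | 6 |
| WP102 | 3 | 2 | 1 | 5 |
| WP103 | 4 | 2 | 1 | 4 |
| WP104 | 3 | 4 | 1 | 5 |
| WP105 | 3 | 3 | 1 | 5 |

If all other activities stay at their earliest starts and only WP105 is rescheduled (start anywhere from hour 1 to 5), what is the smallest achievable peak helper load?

12

WP105@1: h1:15  h2:13  h3:11  h4:2  h5:0  h6:0  h7:0 → peak 15
WP105@2: h1:12  h2:13  h3:11  h4:5  h5:0  h6:0  h7:0 → peak 13
WP105@3: h1:12  h2:10  h3:11  h4:5  h5:3  h6:0  h7:0 → peak 12
WP105@4: h1:12  h2:10  h3:8  h4:5  h5:3  h6:3  h7:0 → peak 12
WP105@5: h1:12  h2:10  h3:8  h4:2  h5:3  h6:3  h7:3 → peak 12
Best is WP105@3, peak 12.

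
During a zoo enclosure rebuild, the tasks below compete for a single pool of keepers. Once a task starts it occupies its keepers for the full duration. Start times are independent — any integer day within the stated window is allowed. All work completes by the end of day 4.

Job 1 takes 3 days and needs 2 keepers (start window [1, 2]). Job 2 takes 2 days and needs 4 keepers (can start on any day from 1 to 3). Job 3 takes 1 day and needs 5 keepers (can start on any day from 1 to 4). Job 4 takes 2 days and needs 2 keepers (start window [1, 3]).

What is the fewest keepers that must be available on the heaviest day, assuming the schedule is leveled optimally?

Early-start (Job 1@1, Job 2@1, Job 3@1, Job 4@1) gives peak 13: d1:13  d2:8  d3:2  d4:0.
Shift Job 3→4, Job 4→3.
Schedule Job 1@1, Job 2@1, Job 3@4, Job 4@3: d1:6  d2:6  d3:4  d4:7 — peak 7.

7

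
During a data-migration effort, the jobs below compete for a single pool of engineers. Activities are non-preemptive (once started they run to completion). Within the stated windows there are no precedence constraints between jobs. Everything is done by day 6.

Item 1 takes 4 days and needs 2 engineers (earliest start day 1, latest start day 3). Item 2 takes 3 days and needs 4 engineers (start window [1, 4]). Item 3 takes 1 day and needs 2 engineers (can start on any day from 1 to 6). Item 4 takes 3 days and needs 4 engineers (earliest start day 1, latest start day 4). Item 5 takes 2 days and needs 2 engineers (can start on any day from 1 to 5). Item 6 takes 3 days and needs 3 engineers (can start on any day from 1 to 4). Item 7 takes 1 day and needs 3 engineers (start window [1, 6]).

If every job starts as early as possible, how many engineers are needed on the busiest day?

20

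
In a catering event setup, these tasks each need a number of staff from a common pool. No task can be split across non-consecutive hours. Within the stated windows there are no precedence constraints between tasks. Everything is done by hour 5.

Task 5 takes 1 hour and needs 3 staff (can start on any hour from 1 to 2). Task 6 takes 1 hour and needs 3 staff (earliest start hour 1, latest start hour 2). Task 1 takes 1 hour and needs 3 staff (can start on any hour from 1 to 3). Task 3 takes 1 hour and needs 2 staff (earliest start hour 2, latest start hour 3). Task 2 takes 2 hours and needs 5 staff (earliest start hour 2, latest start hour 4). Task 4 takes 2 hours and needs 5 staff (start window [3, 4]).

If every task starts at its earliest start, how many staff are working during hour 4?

5

At early start, hour 4 has: Task 4.
Demand: 5 = 5.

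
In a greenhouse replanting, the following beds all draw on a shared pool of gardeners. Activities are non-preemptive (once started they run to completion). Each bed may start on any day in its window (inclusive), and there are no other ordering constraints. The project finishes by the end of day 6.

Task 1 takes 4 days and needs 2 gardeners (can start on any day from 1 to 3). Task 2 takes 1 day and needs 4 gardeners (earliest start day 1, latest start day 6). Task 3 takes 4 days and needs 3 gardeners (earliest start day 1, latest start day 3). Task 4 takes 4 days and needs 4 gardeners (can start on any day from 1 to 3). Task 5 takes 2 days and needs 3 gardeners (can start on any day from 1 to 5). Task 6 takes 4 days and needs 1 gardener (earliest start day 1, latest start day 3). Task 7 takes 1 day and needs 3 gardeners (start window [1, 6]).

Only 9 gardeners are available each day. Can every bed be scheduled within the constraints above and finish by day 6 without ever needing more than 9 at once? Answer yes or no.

The minimum achievable peak is 10; 9 < 10, so no feasible schedule stays within the cap.

no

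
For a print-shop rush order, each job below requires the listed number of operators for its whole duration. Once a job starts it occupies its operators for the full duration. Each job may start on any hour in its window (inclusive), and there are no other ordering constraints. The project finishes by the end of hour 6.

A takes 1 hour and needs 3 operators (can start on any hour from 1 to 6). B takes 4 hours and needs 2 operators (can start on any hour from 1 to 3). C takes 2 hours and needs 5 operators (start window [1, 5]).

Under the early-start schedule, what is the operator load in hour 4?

At early start, hour 4 has: B.
Demand: 2 = 2.

2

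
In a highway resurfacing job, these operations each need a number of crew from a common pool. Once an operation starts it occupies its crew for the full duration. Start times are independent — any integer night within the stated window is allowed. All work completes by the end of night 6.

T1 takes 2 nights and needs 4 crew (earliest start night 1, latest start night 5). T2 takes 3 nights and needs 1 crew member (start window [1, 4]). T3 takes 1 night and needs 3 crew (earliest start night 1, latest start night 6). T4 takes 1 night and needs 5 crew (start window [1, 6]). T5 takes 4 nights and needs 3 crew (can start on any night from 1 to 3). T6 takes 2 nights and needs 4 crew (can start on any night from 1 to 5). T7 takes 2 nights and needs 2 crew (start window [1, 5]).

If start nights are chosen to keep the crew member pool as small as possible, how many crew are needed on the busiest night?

8

Early-start (T1@1, T2@1, T3@1, T4@1, T5@1, T6@1, T7@1) gives peak 22: n1:22  n2:14  n3:4  n4:3  n5:0  n6:0.
Shift T4→4, T5→3, T6→5, T7→2.
Schedule T1@1, T2@1, T3@1, T4@4, T5@3, T6@5, T7@2: n1:8  n2:7  n3:6  n4:8  n5:7  n6:7 — peak 8.
Total crew member-nights = 43 over 6 nights ⇒ peak ≥ ⌈43/6⌉ = 8, so 8 is optimal.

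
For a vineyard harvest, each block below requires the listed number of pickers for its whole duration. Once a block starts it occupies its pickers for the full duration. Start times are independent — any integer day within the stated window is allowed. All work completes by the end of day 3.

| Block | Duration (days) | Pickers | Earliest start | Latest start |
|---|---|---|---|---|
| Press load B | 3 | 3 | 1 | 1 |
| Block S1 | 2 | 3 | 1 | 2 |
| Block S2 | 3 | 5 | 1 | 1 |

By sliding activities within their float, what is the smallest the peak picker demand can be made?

11

Schedule Press load B@1, Block S1@1, Block S2@1: d1:11  d2:11  d3:8 — peak 11.
No arrangement of the 2 feasible schedules does better.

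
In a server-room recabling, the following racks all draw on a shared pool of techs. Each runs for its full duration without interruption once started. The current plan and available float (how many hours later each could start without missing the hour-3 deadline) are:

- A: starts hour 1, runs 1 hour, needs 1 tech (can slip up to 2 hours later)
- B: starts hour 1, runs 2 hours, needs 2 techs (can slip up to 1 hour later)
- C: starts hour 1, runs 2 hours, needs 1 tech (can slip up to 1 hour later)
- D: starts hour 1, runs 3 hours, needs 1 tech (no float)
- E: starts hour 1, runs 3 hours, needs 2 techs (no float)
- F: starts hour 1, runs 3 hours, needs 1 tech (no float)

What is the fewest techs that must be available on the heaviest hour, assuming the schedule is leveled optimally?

7

Early-start (A@1, B@1, C@1, D@1, E@1, F@1) gives peak 8: h1:8  h2:7  h3:4.
Shift C→2.
Schedule A@1, B@1, C@2, D@1, E@1, F@1: h1:7  h2:7  h3:5 — peak 7.
Total tech-hours = 19 over 3 hours ⇒ peak ≥ ⌈19/3⌉ = 7, so 7 is optimal.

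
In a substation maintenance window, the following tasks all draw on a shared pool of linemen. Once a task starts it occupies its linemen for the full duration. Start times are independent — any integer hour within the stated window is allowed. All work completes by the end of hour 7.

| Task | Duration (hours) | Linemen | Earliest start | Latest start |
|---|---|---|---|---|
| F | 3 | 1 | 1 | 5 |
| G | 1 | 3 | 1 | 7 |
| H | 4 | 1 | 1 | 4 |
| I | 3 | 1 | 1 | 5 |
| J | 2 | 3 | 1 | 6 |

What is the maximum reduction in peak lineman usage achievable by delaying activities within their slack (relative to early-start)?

Early-start peak: h1:9  h2:6  h3:3  h4:1  h5:0  h6:0  h7:0 ⇒ 9.
Leveled (F@1, G@5, H@1, I@1, J@6): h1:3  h2:3  h3:3  h4:1  h5:3  h6:3  h7:3 ⇒ 3.
Reduction 9 − 3 = 6.

6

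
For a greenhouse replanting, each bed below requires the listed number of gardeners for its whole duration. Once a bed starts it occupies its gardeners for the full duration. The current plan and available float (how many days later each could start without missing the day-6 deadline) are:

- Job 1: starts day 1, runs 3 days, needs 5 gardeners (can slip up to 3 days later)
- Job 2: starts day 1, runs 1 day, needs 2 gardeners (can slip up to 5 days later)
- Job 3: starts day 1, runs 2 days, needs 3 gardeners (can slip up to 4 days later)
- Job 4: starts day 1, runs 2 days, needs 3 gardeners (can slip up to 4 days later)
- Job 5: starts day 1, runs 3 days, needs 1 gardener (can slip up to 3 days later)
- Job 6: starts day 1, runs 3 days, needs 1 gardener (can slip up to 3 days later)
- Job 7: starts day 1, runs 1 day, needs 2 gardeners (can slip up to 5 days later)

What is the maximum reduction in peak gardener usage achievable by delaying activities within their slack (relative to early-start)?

Early-start peak: d1:17  d2:13  d3:7  d4:0  d5:0  d6:0 ⇒ 17.
Leveled (Job 1@1, Job 2@1, Job 3@4, Job 4@5, Job 5@2, Job 6@2, Job 7@4): d1:7  d2:7  d3:7  d4:7  d5:6  d6:3 ⇒ 7.
Reduction 17 − 7 = 10.

10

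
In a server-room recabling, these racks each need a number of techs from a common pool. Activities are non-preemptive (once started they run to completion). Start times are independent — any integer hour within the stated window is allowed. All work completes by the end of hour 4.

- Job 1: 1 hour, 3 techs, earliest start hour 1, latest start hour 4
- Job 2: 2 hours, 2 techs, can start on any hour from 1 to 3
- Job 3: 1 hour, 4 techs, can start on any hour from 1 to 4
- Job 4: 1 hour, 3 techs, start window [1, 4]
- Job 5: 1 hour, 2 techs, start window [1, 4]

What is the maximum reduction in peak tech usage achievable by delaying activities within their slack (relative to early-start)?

Early-start peak: h1:14  h2:2  h3:0  h4:0 ⇒ 14.
Leveled (Job 1@1, Job 2@1, Job 3@3, Job 4@2, Job 5@4): h1:5  h2:5  h3:4  h4:2 ⇒ 5.
Reduction 14 − 5 = 9.

9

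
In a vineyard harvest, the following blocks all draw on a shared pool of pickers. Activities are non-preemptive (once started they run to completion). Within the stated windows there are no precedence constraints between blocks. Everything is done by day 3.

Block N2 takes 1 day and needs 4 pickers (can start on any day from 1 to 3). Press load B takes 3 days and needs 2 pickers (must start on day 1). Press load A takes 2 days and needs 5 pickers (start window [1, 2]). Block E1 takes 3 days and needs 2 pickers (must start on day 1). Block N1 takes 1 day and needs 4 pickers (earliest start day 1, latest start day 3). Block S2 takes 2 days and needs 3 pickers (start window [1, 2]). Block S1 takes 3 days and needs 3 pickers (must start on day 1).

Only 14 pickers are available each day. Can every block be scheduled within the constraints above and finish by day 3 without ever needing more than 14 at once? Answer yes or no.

Total picker-days = 45; over 3 days the average is 45/3 > 14, so some day must exceed 14.

no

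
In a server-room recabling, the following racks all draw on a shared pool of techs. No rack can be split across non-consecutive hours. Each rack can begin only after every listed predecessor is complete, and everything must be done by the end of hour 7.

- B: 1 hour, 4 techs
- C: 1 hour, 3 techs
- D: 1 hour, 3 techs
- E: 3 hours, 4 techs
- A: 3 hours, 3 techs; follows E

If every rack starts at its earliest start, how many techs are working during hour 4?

3

At early start, hour 4 has: A.
Demand: 3 = 3.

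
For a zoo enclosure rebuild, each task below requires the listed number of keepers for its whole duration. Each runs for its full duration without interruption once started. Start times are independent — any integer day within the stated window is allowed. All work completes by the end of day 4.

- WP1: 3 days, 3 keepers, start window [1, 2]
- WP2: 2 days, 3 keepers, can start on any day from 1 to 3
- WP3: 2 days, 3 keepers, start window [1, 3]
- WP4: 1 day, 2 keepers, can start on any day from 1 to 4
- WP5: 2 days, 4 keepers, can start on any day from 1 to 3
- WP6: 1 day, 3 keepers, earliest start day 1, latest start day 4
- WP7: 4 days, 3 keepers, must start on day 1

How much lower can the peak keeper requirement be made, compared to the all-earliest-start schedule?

Early-start peak: d1:21  d2:16  d3:6  d4:3 ⇒ 21.
Leveled (WP1@1, WP2@1, WP3@1, WP4@3, WP5@3, WP6@4, WP7@1): d1:12  d2:12  d3:12  d4:10 ⇒ 12.
Reduction 21 − 12 = 9.

9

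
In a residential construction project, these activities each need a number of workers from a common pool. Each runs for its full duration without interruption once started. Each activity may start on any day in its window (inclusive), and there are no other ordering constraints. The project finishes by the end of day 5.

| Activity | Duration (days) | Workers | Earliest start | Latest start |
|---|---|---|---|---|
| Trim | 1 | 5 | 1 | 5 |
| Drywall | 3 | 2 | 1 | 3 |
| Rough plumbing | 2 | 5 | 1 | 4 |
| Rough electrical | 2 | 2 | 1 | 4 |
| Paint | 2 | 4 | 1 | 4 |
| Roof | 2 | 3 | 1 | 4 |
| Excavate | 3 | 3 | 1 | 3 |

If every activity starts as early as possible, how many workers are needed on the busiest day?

Early-start schedule: Trim@1, Drywall@1, Rough plumbing@1, Rough electrical@1, Paint@1, Roof@1, Excavate@1.
Load per day: day 1: 24, day 2: 19, day 3: 5, day 4: 0, day 5: 0.
Peak is 24.

24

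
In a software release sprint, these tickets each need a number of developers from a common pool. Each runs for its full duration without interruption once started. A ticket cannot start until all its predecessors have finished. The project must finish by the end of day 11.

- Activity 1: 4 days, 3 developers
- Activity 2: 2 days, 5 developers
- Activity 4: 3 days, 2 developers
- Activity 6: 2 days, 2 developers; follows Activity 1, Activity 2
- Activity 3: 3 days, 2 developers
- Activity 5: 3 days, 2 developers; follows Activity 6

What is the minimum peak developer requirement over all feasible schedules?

5

Early-start (Activity 1@1, Activity 2@1, Activity 4@1, Activity 6@5, Activity 3@1, Activity 5@7) gives peak 12: d1:12  d2:12  d3:7  d4:3  d5:2  d6:2  d7:2  d8:2  d9:2  d10:0  d11:0.
Shift Activity 2→5, Activity 6→7, Activity 3→7, Activity 5→9.
Schedule Activity 1@1, Activity 2@5, Activity 4@1, Activity 6@7, Activity 3@7, Activity 5@9: d1:5  d2:5  d3:5  d4:3  d5:5  d6:5  d7:4  d8:4  d9:4  d10:2  d11:2 — peak 5.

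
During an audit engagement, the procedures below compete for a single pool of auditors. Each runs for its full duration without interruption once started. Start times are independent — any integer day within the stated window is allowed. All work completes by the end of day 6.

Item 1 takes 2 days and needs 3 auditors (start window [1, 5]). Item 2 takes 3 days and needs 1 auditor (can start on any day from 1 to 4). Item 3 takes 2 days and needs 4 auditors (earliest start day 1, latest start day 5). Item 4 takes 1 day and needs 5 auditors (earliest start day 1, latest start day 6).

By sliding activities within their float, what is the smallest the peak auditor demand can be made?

5

Early-start (Item 1@1, Item 2@1, Item 3@1, Item 4@1) gives peak 13: d1:13  d2:8  d3:1  d4:0  d5:0  d6:0.
Shift Item 3→3, Item 4→5.
Schedule Item 1@1, Item 2@1, Item 3@3, Item 4@5: d1:4  d2:4  d3:5  d4:4  d5:5  d6:0 — peak 5.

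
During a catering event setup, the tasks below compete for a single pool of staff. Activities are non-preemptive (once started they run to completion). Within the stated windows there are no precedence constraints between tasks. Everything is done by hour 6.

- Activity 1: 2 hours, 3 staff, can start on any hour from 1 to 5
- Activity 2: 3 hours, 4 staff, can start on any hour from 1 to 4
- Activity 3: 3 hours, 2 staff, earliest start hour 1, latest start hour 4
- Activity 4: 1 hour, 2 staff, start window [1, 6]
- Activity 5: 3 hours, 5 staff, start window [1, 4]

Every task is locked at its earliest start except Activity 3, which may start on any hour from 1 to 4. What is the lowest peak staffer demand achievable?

Activity 3@1: h1:16  h2:14  h3:11  h4:0  h5:0  h6:0 → peak 16
Activity 3@2: h1:14  h2:14  h3:11  h4:2  h5:0  h6:0 → peak 14
Activity 3@3: h1:14  h2:12  h3:11  h4:2  h5:2  h6:0 → peak 14
Activity 3@4: h1:14  h2:12  h3:9  h4:2  h5:2  h6:2 → peak 14
Best is Activity 3@2, peak 14.

14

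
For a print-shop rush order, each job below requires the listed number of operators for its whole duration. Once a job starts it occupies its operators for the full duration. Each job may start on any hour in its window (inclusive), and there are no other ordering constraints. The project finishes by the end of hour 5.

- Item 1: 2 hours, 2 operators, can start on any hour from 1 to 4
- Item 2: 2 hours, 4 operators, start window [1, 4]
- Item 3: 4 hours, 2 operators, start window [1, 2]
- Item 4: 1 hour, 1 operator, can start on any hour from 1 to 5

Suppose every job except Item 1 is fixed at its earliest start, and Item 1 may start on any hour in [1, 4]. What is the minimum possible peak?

7

Item 1@1: h1:9  h2:8  h3:2  h4:2  h5:0 → peak 9
Item 1@2: h1:7  h2:8  h3:4  h4:2  h5:0 → peak 8
Item 1@3: h1:7  h2:6  h3:4  h4:4  h5:0 → peak 7
Item 1@4: h1:7  h2:6  h3:2  h4:4  h5:2 → peak 7
Best is Item 1@3, peak 7.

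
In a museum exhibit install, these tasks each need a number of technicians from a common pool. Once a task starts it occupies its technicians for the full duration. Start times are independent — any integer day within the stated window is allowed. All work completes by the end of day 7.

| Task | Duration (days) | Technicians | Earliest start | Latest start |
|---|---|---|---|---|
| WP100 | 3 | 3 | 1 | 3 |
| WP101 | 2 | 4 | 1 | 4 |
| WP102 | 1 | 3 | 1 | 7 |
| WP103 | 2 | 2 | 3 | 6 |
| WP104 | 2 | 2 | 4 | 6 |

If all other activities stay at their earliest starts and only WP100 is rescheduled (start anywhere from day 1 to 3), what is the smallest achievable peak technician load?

7

WP100@1: d1:10  d2:7  d3:5  d4:4  d5:2  d6:0  d7:0 → peak 10
WP100@2: d1:7  d2:7  d3:5  d4:7  d5:2  d6:0  d7:0 → peak 7
WP100@3: d1:7  d2:4  d3:5  d4:7  d5:5  d6:0  d7:0 → peak 7
Best is WP100@2, peak 7.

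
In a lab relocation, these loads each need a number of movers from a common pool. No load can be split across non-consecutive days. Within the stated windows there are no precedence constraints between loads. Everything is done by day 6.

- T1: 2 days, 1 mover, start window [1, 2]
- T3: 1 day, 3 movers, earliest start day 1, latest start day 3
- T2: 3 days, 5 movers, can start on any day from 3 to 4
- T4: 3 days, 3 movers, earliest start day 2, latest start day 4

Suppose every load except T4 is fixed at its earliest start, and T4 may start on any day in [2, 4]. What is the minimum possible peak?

T4@2: d1:4  d2:4  d3:8  d4:8  d5:5  d6:0 → peak 8
T4@3: d1:4  d2:1  d3:8  d4:8  d5:8  d6:0 → peak 8
T4@4: d1:4  d2:1  d3:5  d4:8  d5:8  d6:3 → peak 8
Best is T4@2, peak 8.

8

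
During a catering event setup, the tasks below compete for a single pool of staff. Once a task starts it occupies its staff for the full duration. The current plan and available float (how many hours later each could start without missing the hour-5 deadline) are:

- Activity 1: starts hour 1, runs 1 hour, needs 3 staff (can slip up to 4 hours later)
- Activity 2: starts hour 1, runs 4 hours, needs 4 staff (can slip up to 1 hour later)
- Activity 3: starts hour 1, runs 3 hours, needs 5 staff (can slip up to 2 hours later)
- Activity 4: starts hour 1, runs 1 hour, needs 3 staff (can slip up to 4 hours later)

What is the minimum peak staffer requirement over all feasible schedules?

9

Early-start (Activity 1@1, Activity 2@1, Activity 3@1, Activity 4@1) gives peak 15: h1:15  h2:9  h3:9  h4:4  h5:0.
Shift Activity 3→2, Activity 4→5.
Schedule Activity 1@1, Activity 2@1, Activity 3@2, Activity 4@5: h1:7  h2:9  h3:9  h4:9  h5:3 — peak 9.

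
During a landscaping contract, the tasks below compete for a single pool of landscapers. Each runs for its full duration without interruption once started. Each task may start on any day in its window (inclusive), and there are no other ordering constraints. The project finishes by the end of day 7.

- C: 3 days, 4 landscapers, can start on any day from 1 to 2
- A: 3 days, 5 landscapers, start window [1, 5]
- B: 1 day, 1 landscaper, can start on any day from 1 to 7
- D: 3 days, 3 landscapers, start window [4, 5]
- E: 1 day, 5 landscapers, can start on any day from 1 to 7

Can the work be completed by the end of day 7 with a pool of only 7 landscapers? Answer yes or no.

The minimum achievable peak is 8; 7 < 8, so no feasible schedule stays within the cap.

no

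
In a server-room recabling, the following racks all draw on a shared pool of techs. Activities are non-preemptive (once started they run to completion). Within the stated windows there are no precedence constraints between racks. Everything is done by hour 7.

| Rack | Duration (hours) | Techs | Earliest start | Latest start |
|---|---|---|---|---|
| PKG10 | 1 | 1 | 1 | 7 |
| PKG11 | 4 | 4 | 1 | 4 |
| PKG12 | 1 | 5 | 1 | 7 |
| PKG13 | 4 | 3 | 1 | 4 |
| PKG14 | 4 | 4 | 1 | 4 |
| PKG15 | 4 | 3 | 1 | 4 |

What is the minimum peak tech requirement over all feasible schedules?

Early-start (PKG10@1, PKG11@1, PKG12@1, PKG13@1, PKG14@1, PKG15@1) gives peak 20: h1:20  h2:14  h3:14  h4:14  h5:0  h6:0  h7:0.
Shift PKG14→2, PKG15→2.
Schedule PKG10@1, PKG11@1, PKG12@1, PKG13@1, PKG14@2, PKG15@2: h1:13  h2:14  h3:14  h4:14  h5:7  h6:0  h7:0 — peak 14.

14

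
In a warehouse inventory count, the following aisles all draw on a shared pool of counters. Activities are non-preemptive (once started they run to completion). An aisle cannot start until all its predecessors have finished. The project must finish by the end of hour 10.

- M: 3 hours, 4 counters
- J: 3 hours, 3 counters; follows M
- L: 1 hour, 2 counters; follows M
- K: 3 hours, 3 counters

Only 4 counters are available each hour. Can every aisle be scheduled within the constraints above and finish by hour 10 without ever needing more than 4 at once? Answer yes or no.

Schedule M@1, J@4, L@7, K@8: h1:4  h2:4  h3:4  h4:3  h5:3  h6:3  h7:2  h8:3  h9:3  h10:3 — peak 4 ≤ 4.

yes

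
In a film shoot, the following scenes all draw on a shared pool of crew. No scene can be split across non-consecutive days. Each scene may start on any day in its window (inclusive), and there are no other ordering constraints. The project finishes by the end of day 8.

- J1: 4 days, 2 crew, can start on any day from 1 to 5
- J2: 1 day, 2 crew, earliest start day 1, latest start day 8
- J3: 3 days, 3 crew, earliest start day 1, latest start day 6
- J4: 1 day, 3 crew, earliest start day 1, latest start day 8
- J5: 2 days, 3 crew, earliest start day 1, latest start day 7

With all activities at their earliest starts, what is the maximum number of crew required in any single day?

13

Early-start schedule: J1@1, J2@1, J3@1, J4@1, J5@1.
Load per day: day 1: 13, day 2: 8, day 3: 5, day 4: 2, day 5: 0, day 6: 0, day 7: 0, day 8: 0.
Peak is 13.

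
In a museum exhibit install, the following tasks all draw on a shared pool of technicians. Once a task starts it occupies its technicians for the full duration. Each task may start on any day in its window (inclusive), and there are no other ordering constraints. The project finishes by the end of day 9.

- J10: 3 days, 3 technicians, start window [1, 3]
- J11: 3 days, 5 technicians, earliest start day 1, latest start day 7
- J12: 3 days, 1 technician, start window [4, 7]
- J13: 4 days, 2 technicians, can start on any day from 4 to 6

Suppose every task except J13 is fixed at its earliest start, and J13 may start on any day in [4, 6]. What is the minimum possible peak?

J13@4: d1:8  d2:8  d3:8  d4:3  d5:3  d6:3  d7:2  d8:0  d9:0 → peak 8
J13@5: d1:8  d2:8  d3:8  d4:1  d5:3  d6:3  d7:2  d8:2  d9:0 → peak 8
J13@6: d1:8  d2:8  d3:8  d4:1  d5:1  d6:3  d7:2  d8:2  d9:2 → peak 8
Best is J13@4, peak 8.

8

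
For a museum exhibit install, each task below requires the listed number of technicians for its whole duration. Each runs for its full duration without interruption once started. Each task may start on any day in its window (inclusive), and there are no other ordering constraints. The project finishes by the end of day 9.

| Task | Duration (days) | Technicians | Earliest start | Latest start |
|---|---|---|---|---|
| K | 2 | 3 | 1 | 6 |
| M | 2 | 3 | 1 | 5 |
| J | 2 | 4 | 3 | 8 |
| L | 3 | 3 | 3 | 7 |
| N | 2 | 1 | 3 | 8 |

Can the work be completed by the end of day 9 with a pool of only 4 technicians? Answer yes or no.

Schedule K@1, M@3, J@5, L@7, N@3: d1:3  d2:3  d3:4  d4:4  d5:4  d6:4  d7:3  d8:3  d9:3 — peak 4 ≤ 4.

yes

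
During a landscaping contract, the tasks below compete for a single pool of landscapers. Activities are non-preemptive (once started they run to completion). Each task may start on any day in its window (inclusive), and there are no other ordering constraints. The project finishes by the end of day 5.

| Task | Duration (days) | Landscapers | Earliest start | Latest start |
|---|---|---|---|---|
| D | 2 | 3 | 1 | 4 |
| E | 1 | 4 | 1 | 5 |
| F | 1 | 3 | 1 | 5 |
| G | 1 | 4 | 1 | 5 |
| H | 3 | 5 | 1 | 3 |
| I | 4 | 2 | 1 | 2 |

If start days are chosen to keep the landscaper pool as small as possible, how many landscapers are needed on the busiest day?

9

Early-start (D@1, E@1, F@1, G@1, H@1, I@1) gives peak 21: d1:21  d2:10  d3:7  d4:2  d5:0.
Shift F→2, G→5, H→3.
Schedule D@1, E@1, F@2, G@5, H@3, I@1: d1:9  d2:8  d3:7  d4:7  d5:9 — peak 9.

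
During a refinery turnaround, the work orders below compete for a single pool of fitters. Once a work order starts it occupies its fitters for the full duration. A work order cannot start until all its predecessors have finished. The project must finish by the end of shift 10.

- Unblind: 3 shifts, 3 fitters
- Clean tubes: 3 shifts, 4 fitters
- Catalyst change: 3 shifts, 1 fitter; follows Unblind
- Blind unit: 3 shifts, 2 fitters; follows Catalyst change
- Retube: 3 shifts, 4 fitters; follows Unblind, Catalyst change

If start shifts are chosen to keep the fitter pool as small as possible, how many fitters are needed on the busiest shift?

Early-start (Unblind@1, Clean tubes@1, Catalyst change@4, Blind unit@7, Retube@7) gives peak 7: s1:7  s2:7  s3:7  s4:1  s5:1  s6:1  s7:6  s8:6  s9:6  s10:0.
Shift Clean tubes→4.
Schedule Unblind@1, Clean tubes@4, Catalyst change@4, Blind unit@7, Retube@7: s1:3  s2:3  s3:3  s4:5  s5:5  s6:5  s7:6  s8:6  s9:6  s10:0 — peak 6.

6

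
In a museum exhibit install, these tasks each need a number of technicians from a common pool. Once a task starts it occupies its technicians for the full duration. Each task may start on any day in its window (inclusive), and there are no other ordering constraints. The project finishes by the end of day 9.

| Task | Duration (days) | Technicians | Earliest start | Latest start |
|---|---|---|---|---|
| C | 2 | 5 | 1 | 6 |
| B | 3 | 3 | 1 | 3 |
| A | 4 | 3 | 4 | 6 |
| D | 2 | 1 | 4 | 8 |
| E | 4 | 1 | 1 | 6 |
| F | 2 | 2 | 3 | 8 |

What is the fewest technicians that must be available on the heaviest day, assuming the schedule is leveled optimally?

Early-start (C@1, B@1, A@4, D@4, E@1, F@3) gives peak 9: d1:9  d2:9  d3:6  d4:7  d5:4  d6:3  d7:3  d8:0  d9:0.
Shift B→3, A→6, E→3, F→7.
Schedule C@1, B@3, A@6, D@4, E@3, F@7: d1:5  d2:5  d3:4  d4:5  d5:5  d6:4  d7:5  d8:5  d9:3 — peak 5.
Total technician-days = 41 over 9 days ⇒ peak ≥ ⌈41/9⌉ = 5, so 5 is optimal.

5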